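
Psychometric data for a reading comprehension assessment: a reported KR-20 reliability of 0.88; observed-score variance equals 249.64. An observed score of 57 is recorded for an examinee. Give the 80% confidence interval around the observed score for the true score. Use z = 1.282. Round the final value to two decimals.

[49.98, 64.02]

σ = 249.64^(1/2) = 15.800
SEM = 15.800 · √(1 − 0.880) = 15.800 · √0.120 ≈ 15.800 · 0.346 ≈ 5.473
Half-width = 1.282·5.473 ≈ 7.017
CI = 57 ± 7.017 → [49.983, 64.017]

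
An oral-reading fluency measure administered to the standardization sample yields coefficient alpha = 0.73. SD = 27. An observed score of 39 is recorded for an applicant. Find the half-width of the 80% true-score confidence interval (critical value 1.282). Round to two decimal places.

17.99

SEM = 27.00000 × √(1 − 0.73000) = 27.00000 × √0.27000 ≈ 27.00000 × 0.51962 ≈ 14.02961
Half-width = 1.282×14.02961 ≈ 17.98596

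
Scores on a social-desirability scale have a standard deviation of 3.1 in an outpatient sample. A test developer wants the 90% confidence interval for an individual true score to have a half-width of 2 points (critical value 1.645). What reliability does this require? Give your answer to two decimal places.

0.85

SEM needed = half-width / z = 2/1.645 ≈ 1.21581
Required reliability = 1 − (SEM/SD)² = 1 − 0.15382 ≈ 0.84618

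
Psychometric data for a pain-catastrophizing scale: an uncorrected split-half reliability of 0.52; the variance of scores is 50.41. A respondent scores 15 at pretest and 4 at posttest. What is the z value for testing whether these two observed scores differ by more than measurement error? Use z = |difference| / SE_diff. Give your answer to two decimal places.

1.95

SD = √50.41 = 7.100
r_full = 2·0.52 / (1 + 0.52) ≈ 0.684
SEM = 7.100*√(1 − 0.684) ≈ 3.990
Standard error of the difference = 3.990·√2 ≈ 5.643
z = |15 − 4| / 5.643 = 11 / 5.643 ≈ 1.949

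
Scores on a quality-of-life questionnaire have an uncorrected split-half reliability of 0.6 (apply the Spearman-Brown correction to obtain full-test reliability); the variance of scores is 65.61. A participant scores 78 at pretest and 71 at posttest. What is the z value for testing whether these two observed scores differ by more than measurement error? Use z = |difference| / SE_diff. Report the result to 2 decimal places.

1.22

σ = 65.61^(1/2) = 8.100
r_full = 2·0.6 / (1 + 0.6) ≈ 0.750
The standard error of measurement is 8.100·√(1 − 0.750) ≈ 8.100·0.500 ≈ 4.050.
SE_diff = √2 · SEM ≈ 5.728
z = 7 / 5.728 ≈ 1.222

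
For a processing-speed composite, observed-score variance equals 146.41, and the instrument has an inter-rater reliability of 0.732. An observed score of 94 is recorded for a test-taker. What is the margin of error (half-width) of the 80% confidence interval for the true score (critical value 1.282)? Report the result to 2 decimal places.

8.03

σ = 146.41^(1/2) = 12.1000
The standard error of measurement is 12.1000*√(1 − 0.7320) ≃ 12.1000*0.5177 ≃ 6.2640.
1.282 * SEM ≃ 8.0305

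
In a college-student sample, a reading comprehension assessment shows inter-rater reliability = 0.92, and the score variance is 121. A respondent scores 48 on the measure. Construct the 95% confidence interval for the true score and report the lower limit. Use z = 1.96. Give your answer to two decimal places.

SD = √121 = 11.0000
SEM = 11.0000·√(1 − 0.9200) ≈ 3.1113
Half-width = 1.96·3.1113 ≈ 6.0981
Lower bound: 48 − 6.0981 = 41.9019

41.90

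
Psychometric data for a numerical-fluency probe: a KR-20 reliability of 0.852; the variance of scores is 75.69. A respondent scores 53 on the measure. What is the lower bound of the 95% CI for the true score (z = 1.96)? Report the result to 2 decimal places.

SD = √75.69 = 8.70000
SEM = 8.70000 · √(1 − 0.85200) = 8.70000 · √0.14800 ≈ 8.70000 · 0.38471 ≈ 3.34696
1.96 · SEM ≈ 6.56004
Lower bound: 53 − 6.56004 = 46.43996

46.44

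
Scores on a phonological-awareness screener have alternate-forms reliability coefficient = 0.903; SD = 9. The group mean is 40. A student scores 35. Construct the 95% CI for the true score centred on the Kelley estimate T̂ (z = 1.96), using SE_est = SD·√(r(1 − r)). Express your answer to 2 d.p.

T̂ = r·X + (1 − r)·M = 0.903×35 + 0.097×40 = 31.605 + 3.880 ≈ 35.485
SE_est = SD × √(r(1 − r)) = 9.000 × √0.088 ≈ 9.000 × 0.296 ≈ 2.664
CI = 35.485 ± 1.96 × 2.664 → [30.264, 40.706]

[30.26, 40.71]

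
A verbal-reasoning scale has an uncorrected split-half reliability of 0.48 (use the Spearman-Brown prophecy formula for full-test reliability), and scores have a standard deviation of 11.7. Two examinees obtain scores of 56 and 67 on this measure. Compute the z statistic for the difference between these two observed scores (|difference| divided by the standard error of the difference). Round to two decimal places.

r_full = 2·0.48 / (1 + 0.48) ≈ 0.649
SEM = 11.700×√(1 − 0.649) ≈ 6.935
SE_diff = SEM × √2 ≈ 6.935 × 1.414 ≈ 9.808
z = |56 − 67| / 9.808 = 11 / 9.808 ≈ 1.122

1.12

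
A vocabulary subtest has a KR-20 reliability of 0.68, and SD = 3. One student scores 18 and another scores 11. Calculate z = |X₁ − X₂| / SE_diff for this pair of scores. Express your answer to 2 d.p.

2.92

SEM = 3.000 * √(1 − 0.680) = 3.000 * √0.320 ≈ 3.000 * 0.566 ≈ 1.697
SE_diff = √2 * SEM ≈ 2.400
z = |18 − 11| / 2.400 = 7 / 2.400 ≈ 2.917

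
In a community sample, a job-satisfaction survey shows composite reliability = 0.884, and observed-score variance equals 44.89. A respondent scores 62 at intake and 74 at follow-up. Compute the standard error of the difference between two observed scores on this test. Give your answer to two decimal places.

3.23

σ = 44.89^(1/2) = 6.7000
SEM = 6.7000 · √(1 − 0.8840) = 6.7000 · √0.1160 ≃ 6.7000 · 0.3406 ≃ 2.2819
SE_diff = SEM · √2 ≃ 2.2819 · 1.4142 ≃ 3.2271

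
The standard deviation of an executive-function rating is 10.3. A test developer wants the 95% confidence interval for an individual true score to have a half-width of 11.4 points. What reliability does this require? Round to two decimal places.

0.68

Required SEM = 11.4 / 1.96 ≈ 5.816
r = 1 − (5.816/10.3)² ≈ 1 − 0.319 ≈ 0.681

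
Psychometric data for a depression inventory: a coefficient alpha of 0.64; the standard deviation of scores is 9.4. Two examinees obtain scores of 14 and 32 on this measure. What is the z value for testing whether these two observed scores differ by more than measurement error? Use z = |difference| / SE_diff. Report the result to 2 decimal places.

2.26

SEM = 9.4000 · √(1 − 0.6400) = 9.4000 · √0.3600 ≈ 9.4000 · 0.6000 ≈ 5.6400
SE_diff = √2 · SEM ≈ 7.9762
z = 18 / 7.9762 ≈ 2.2567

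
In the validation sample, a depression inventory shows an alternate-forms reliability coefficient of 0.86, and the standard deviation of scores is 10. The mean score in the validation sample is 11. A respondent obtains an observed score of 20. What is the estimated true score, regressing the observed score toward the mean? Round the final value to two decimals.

18.74

T̂ = 0.8600(20) + 0.1400(11) ≈ 18.7400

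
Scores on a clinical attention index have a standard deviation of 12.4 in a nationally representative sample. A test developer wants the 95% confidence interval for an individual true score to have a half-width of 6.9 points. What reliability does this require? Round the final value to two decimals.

0.92

SEM needed = half-width / z = 6.9/1.96 ≃ 3.52041
r = 1 − (SEM / SD)² = 1 − (3.52041 / 12.4)² ≃ 1 − 0.08060 ≃ 0.91940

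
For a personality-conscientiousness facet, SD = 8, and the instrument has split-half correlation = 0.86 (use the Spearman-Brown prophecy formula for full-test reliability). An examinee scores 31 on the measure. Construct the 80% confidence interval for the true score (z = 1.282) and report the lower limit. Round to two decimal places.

Full-length reliability (Spearman-Brown) = 2(0.86)/(1+0.86) ≈ 0.92473
SEM = 8.00000 * √(1 − 0.92473) = 8.00000 * √0.07527 ≈ 8.00000 * 0.27435 ≈ 2.19481
Half-width = 1.282*2.19481 ≈ 2.81375
Lower bound: 31 − 2.81375 = 28.18625

28.19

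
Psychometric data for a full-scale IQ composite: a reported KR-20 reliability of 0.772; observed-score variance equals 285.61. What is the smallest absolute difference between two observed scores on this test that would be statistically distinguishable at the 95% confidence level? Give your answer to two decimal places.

SD = √285.61 = 16.900
SEM = 16.900 * √(1 − 0.772) = 16.900 * √0.228 ≈ 16.900 * 0.477 ≈ 8.070
SE_diff = √2 * SEM ≈ 11.412
Minimum reliable difference = 1.96 * SE_diff ≈ 1.96 * 11.412 ≈ 22.368

22.37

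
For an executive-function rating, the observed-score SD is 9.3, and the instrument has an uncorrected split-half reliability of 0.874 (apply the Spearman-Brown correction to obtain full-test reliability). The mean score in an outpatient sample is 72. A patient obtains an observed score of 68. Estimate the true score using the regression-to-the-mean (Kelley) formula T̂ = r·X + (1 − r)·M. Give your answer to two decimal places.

68.27

Full-length reliability (Spearman-Brown) = 2(0.874)/(1+0.874) ≈ 0.9328
T̂ = r·X + (1 − r)·M = 0.9328·68 + 0.0672·72 ≈ 63.4280 + 4.8410 ≈ 68.2689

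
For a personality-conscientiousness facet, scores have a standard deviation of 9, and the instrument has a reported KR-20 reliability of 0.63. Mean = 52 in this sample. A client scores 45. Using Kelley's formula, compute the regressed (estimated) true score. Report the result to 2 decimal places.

T̂ = r·X + (1 − r)·M = 0.630·45 + 0.370·52 = 28.350 + 19.240 ≈ 47.590

47.59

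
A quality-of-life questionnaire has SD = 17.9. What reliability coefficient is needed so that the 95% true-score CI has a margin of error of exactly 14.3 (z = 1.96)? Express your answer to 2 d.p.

Required SEM = 14.3 / 1.96 ≈ 7.2959
r = 1 − (7.2959/17.9)² ≈ 1 − 0.1661 ≈ 0.8339

0.83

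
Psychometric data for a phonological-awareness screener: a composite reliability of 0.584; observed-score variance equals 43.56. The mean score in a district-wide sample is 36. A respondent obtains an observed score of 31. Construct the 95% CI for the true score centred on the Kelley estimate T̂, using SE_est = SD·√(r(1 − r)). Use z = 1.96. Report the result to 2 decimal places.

[26.70, 39.46]

SD = √43.56 ≈ 6.600
T̂ = 0.584(31) + 0.416(36) ≈ 33.080
SE_est = SD * √(r(1 − r)) = 6.600 * √0.243 ≈ 6.600 * 0.493 ≈ 3.253
CI = 33.080 ± 1.96 * 3.253 → [26.704, 39.456]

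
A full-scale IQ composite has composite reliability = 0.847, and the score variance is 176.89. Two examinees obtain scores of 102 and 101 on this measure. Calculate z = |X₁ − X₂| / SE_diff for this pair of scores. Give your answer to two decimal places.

0.14

SD = √176.89 = 13.30000
SEM = 13.30000 · √(1 − 0.84700) = 13.30000 · √0.15300 ≃ 13.30000 · 0.39115 ≃ 5.20232
Standard error of the difference = 5.20232·√2 ≃ 7.35720
z = |102 − 101| / 7.35720 = 1 / 7.35720 ≃ 0.13592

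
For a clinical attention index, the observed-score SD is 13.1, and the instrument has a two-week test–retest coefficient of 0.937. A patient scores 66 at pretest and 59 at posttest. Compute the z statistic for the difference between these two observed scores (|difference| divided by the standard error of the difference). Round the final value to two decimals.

SEM = 13.1000*√(1 − 0.9370) ≈ 3.2881
SE_diff = √2 * SEM ≈ 4.6500
z = 7 / 4.6500 ≈ 1.5054

1.51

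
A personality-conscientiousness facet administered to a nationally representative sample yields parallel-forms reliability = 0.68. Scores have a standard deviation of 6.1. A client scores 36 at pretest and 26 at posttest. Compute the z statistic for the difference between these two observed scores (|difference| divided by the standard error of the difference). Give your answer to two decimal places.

The standard error of measurement is 6.100·√(1 − 0.680) ≈ 6.100·0.566 ≈ 3.451.
SE_diff = SEM · √2 ≈ 3.451 · 1.414 ≈ 4.880
z = |36 − 26| / 4.880 = 10 / 4.880 ≈ 2.049

2.05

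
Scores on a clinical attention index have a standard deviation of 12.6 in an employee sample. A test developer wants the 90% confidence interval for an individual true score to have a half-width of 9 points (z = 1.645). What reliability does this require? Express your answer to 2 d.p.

0.81

SEM needed = half-width / z = 9/1.645 ≈ 5.471
r = 1 − (SEM / SD)² = 1 − (5.471 / 12.6)² ≈ 1 − 0.189 ≈ 0.811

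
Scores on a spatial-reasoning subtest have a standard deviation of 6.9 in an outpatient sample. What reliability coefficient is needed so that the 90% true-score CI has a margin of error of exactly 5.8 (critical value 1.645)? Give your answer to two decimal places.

0.74

Required SEM = 5.8 / 1.645 ≈ 3.526
r = 1 − (SEM / SD)² = 1 − (3.526 / 6.9)² ≈ 1 − 0.261 ≈ 0.739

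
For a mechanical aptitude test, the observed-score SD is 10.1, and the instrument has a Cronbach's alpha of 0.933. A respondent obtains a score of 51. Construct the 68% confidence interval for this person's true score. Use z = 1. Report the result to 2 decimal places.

[48.39, 53.61]

The standard error of measurement is 10.10000·√(1 − 0.93300) ≈ 10.10000·0.25884 ≈ 2.61432.
1 · SEM ≈ 2.61432
Interval: (48.38568, 53.61432)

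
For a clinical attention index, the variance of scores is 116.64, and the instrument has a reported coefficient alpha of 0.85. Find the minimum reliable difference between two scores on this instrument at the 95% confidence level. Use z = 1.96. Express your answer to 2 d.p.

11.59

SD = √116.64 = 10.8000
The standard error of measurement is 10.8000*√(1 − 0.8500) ≈ 10.8000*0.3873 ≈ 4.1828.
SE_diff = √2 * SEM ≈ 5.9154
Smallest detectable difference = 1.96*5.9154 ≈ 11.5942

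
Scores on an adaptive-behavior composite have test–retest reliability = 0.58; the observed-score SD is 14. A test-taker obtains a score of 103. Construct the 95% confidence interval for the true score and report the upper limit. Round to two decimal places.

The standard error of measurement is 14.00000*√(1 − 0.58000) ≈ 14.00000*0.64807 ≈ 9.07304.
Half-width = 1.96*9.07304 ≈ 17.78315
Upper bound: 103 + 17.78315 = 120.78315

120.78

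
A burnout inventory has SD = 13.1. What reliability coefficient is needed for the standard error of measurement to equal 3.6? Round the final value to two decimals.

r = 1 − (3.60000/13.1)² ≈ 1 − 0.07552 ≈ 0.92448

0.92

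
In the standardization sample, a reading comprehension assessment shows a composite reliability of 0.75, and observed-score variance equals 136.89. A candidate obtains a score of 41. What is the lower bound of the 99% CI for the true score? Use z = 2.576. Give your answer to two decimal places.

SD = √136.89 = 11.7000
SEM = 11.7000 × √(1 − 0.7500) = 11.7000 × √0.2500 ≈ 11.7000 × 0.5000 ≈ 5.8500
2.576 × SEM ≈ 15.0696
Lower limit = 41 − 15.0696 ≈ 25.9304

25.93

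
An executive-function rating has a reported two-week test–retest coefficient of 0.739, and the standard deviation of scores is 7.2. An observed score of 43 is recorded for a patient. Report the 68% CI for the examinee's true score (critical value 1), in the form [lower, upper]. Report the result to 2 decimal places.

[39.32, 46.68]

SEM = 7.20000·√(1 − 0.73900) ≈ 3.67835
Margin = 1 · 3.67835 ≈ 3.67835
Interval: (39.32165, 46.67835)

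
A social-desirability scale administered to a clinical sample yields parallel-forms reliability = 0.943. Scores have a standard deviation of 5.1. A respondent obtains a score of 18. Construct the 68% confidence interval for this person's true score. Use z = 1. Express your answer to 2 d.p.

[16.78, 19.22]

The standard error of measurement is 5.1000*√(1 − 0.9430) ≈ 5.1000*0.2387 ≈ 1.2176.
Margin = 1 * 1.2176 ≈ 1.2176
CI = 18 ± 1.2176 → [16.7824, 19.2176]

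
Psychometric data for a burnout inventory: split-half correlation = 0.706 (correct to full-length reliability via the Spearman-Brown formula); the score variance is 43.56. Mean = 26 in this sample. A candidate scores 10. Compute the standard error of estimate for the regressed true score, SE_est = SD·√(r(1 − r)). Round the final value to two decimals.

2.49

σ = 43.56^(1/2) = 6.600
Full-length reliability (Spearman-Brown) = 2(0.706)/(1+0.706) ≈ 0.828
SE_est = 6.600·√[r(1 − r)] ≈ 2.493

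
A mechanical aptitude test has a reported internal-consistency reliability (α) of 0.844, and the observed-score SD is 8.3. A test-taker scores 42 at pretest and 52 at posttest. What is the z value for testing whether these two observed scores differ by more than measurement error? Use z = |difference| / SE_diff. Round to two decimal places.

SEM = 8.3000·√(1 − 0.8440) ≈ 3.2782
SE_diff = SEM · √2 ≈ 3.2782 · 1.4142 ≈ 4.6361
z = |42 − 52| / 4.6361 = 10 / 4.6361 ≈ 2.1570

2.16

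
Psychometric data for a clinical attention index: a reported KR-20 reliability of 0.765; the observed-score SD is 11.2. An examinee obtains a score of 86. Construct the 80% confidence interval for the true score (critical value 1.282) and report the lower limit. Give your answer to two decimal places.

79.04

SEM = 11.200×√(1 − 0.765) ≈ 5.429
1.282 × SEM ≈ 6.960
Lower limit = 86 − 6.960 ≈ 79.040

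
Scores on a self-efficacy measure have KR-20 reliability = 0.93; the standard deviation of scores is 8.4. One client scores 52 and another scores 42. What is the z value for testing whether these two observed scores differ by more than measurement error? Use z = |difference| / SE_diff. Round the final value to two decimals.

3.18

SEM = 8.4000 * √(1 − 0.9300) = 8.4000 * √0.0700 ≃ 8.4000 * 0.2646 ≃ 2.2224
SE_diff = SEM * √2 ≃ 2.2224 * 1.4142 ≃ 3.1430
z = |52 − 42| / 3.1430 = 10 / 3.1430 ≃ 3.1817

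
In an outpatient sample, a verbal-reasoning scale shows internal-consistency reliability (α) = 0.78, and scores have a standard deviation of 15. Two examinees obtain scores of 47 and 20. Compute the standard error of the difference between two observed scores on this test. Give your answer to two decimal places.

SEM = 15.000 * √(1 − 0.780) = 15.000 * √0.220 ≈ 15.000 * 0.469 ≈ 7.036
SE_diff = SEM * √2 ≈ 7.036 * 1.414 ≈ 9.950

9.95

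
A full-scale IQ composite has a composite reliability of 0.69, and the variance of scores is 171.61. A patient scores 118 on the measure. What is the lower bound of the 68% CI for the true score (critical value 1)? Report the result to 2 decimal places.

110.71

σ = 171.61^(1/2) = 13.100
SEM = 13.100·√(1 − 0.690) ≈ 7.294
1 · SEM ≈ 7.294
Lower bound: 118 − 7.294 = 110.706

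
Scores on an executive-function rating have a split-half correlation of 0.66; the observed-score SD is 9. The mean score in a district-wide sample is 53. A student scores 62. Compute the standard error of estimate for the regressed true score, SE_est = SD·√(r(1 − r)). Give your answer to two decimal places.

3.63

Spearman-Brown: r = 2(0.66) / (1 + 0.66) = 1.320 / 1.660 ≃ 0.795
SE_est = 9.000×√(0.795×0.205) ≃ 3.632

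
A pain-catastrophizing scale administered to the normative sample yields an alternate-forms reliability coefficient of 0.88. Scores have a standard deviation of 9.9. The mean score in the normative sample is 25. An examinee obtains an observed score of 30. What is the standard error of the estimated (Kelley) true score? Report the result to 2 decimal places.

3.22

SE_est = 9.900·√[r(1 − r)] ≈ 3.217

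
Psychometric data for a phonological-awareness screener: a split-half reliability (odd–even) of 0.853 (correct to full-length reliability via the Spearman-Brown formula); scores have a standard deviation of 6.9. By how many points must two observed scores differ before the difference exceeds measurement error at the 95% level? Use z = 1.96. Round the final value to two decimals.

Spearman-Brown: r = 2(0.853) / (1 + 0.853) = 1.706 / 1.853 ≈ 0.921
The standard error of measurement is 6.900*√(1 − 0.921) ≈ 6.900*0.282 ≈ 1.943.
Standard error of the difference = 1.943·√2 ≈ 2.748
Minimum reliable difference = 1.96 * SE_diff ≈ 1.96 * 2.748 ≈ 5.387

5.39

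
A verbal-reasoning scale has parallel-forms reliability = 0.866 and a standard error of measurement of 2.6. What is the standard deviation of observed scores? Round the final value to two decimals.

SD = SEM / √(1 − r) = 2.6 / √0.134 ≃ 2.6 / 0.366 ≃ 7.103

7.10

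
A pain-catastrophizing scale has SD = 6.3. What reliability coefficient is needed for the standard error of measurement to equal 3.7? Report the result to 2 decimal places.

0.66

r = 1 − (3.700/6.3)² ≈ 1 − 0.345 ≈ 0.655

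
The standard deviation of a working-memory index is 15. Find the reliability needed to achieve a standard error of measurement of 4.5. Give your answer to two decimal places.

0.91

r = 1 − (4.5000/15)² ≈ 1 − 0.0900 ≈ 0.9100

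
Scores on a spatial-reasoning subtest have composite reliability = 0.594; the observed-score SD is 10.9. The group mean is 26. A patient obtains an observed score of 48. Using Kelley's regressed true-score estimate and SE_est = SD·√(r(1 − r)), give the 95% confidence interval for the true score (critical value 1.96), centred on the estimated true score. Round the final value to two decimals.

T̂ = 0.594(48) + 0.406(26) ≈ 39.068
SE_est = SD * √(r(1 − r)) = 10.900 * √0.241 ≈ 10.900 * 0.491 ≈ 5.353
CI = 39.068 ± 1.96 * 5.353 → [28.576, 49.560]

[28.58, 49.56]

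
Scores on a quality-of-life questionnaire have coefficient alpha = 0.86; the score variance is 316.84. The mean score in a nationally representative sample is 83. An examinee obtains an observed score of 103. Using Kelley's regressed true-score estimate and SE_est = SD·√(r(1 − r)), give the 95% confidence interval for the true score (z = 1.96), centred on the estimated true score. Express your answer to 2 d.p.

[88.09, 112.31]

SD = √316.84 = 17.800
T̂ = 0.860(103) + 0.140(83) ≃ 100.200
SE_est = 17.800·√[r(1 − r)] ≃ 6.176
95% CI: 100.200 ± 12.106 ≃ (88.094, 112.306)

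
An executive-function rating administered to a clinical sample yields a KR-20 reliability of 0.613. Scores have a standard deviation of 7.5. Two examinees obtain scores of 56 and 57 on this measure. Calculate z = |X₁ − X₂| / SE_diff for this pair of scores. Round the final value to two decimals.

0.15

The standard error of measurement is 7.500*√(1 − 0.613) ≃ 7.500*0.622 ≃ 4.666.
Standard error of the difference = 4.666·√2 ≃ 6.598
z = |56 − 57| / 6.598 = 1 / 6.598 ≃ 0.152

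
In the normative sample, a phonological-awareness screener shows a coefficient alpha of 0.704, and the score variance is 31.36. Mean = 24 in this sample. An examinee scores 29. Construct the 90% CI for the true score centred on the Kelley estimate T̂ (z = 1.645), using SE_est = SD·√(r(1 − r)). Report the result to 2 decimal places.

σ = 31.36^(1/2) = 5.60000
T̂ = 0.70400(29) + 0.29600(24) ≈ 27.52000
SE_est = SD * √(r(1 − r)) = 5.60000 * √0.20838 ≈ 5.60000 * 0.45649 ≈ 2.55635
CI = 27.52000 ± 1.645 * 2.55635 → [23.31481, 31.72519]

[23.31, 31.73]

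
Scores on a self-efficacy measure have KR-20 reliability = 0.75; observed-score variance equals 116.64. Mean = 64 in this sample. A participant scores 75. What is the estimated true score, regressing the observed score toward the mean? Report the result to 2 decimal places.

T̂ = 0.75000(75) + 0.25000(64) ≃ 72.25000

72.25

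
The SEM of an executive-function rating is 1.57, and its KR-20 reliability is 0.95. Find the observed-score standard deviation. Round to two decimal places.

SD = 1.57 / √(1 − 0.95) ≃ 7.02125

7.02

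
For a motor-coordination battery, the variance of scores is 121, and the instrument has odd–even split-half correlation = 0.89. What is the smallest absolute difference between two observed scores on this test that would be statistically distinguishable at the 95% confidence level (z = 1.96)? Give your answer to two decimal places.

SD = √121 ≈ 11.00000
r_full = 2·0.89 / (1 + 0.89) ≈ 0.94180
SEM = 11.00000 * √(1 − 0.94180) = 11.00000 * √0.05820 ≈ 11.00000 * 0.24125 ≈ 2.65374
SE_diff = √2 * SEM ≈ 3.75295
Minimum reliable difference = 1.96 * SE_diff ≈ 1.96 * 3.75295 ≈ 7.35579

7.36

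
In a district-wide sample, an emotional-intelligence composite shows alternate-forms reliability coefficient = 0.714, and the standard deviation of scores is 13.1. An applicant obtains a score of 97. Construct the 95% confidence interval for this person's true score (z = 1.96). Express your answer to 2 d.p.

[83.27, 110.73]

The standard error of measurement is 13.1000*√(1 − 0.7140) ≃ 13.1000*0.5348 ≃ 7.0057.
Half-width = 1.96*7.0057 ≃ 13.7313
95% CI: 97 ± 13.7313 = [83.2687, 110.7313]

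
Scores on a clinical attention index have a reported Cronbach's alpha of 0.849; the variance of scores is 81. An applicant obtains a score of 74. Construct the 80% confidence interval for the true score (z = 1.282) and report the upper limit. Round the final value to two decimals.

78.48

SD = √81 = 9.000
SEM = 9.000 × √(1 − 0.849) = 9.000 × √0.151 ≈ 9.000 × 0.389 ≈ 3.497
1.282 × SEM ≈ 4.484
Upper limit = 74 + 4.484 ≈ 78.484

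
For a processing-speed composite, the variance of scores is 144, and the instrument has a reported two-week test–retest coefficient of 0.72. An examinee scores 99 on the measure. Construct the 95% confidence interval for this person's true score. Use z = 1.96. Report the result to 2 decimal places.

[86.55, 111.45]

SD = √144 ≈ 12.000
SEM = 12.000*√(1 − 0.720) ≈ 6.350
1.96 * SEM ≈ 12.446
95% CI: 99 ± 12.446 = [86.554, 111.446]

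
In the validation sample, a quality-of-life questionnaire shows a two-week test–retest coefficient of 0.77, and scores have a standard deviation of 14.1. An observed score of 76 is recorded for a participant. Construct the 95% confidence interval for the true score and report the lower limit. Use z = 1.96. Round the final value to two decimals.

SEM = 14.10000 * √(1 − 0.77000) = 14.10000 * √0.23000 ≃ 14.10000 * 0.47958 ≃ 6.76212
1.96 * SEM ≃ 13.25376
Lower limit = 76 − 13.25376 ≃ 62.74624

62.75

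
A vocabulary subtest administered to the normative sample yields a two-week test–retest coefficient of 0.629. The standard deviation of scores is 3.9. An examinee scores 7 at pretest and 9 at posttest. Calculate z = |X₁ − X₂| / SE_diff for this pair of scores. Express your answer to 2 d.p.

0.60

SEM = 3.90000*√(1 − 0.62900) ≈ 2.37548
SE_diff = SEM * √2 ≈ 2.37548 * 1.41421 ≈ 3.35944
z = 2 / 3.35944 ≈ 0.59534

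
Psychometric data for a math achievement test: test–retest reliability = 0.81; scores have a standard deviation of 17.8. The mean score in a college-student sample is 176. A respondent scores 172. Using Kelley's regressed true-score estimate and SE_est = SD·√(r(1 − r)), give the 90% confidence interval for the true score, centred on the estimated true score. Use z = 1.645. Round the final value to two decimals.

[161.27, 184.25]

T̂ = 0.810(172) + 0.190(176) ≈ 172.760
SE_est = 17.800·√[r(1 − r)] ≈ 6.983
CI = 172.760 ± 1.645 · 6.983 → [161.273, 184.247]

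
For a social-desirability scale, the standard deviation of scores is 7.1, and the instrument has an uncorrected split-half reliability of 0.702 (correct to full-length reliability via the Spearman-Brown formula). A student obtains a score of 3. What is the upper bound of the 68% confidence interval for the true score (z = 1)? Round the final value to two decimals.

5.97

Spearman-Brown: r = 2(0.702) / (1 + 0.702) = 1.404 / 1.702 ≈ 0.825
SEM = 7.100·√(1 − 0.825) ≈ 2.971
Margin = 1 · 2.971 ≈ 2.971
Upper limit = 3 + 2.971 ≈ 5.971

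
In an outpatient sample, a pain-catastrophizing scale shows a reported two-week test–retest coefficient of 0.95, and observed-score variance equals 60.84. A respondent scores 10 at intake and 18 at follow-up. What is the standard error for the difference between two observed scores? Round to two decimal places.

2.47

SD = √60.84 ≈ 7.800
SEM = 7.800 · √(1 − 0.950) = 7.800 · √0.050 ≈ 7.800 · 0.224 ≈ 1.744
Standard error of the difference = 1.744·√2 ≈ 2.467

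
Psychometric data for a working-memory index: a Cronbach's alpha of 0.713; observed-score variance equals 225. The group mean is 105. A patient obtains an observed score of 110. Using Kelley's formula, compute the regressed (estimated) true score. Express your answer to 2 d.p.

108.57

T̂ = 0.7130(110) + 0.2870(105) ≈ 108.5650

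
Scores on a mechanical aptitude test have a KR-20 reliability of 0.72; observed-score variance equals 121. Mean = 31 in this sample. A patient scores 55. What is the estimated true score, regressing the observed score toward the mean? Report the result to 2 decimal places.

48.28

T̂ = 0.7200(55) + 0.2800(31) ≈ 48.2800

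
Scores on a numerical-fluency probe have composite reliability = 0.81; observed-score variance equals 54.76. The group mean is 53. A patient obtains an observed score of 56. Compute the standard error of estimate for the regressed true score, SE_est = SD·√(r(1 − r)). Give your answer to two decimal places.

2.90

SD = √54.76 = 7.400
SE_est = SD × √(r(1 − r)) = 7.400 × √0.154 ≈ 7.400 × 0.392 ≈ 2.903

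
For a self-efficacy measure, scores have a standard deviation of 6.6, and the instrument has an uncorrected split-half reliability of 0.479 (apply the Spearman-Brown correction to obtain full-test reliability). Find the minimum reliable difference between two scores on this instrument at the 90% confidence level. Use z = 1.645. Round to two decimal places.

9.11

Full-length reliability (Spearman-Brown) = 2(0.479)/(1+0.479) ≈ 0.64773
SEM = 6.60000·√(1 − 0.64773) ≈ 3.91723
Standard error of the difference = 3.91723·√2 ≈ 5.53980
Minimum reliable difference = 1.645 · SE_diff ≈ 1.645 · 5.53980 ≈ 9.11296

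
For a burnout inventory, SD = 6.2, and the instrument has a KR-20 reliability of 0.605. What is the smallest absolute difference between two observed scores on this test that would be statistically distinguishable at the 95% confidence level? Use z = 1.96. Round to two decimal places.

The standard error of measurement is 6.20000*√(1 − 0.60500) ≈ 6.20000*0.62849 ≈ 3.89664.
SE_diff = SEM * √2 ≈ 3.89664 * 1.41421 ≈ 5.51068
Smallest detectable difference = 1.96*5.51068 ≈ 10.80093

10.80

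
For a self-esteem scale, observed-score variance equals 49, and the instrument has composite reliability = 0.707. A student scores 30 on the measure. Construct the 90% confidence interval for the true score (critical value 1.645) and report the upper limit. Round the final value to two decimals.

36.23

σ = 49^(1/2) = 7.0000
The standard error of measurement is 7.0000×√(1 − 0.7070) ≈ 7.0000×0.5413 ≈ 3.7891.
1.645 × SEM ≈ 6.2330
Upper limit = 30 + 6.2330 ≈ 36.2330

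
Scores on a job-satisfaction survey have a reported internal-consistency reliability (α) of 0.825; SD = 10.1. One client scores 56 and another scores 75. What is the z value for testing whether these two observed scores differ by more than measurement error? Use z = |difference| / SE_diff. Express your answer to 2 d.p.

SEM = 10.10000×√(1 − 0.82500) ≈ 4.22513
Standard error of the difference = 4.22513·√2 ≈ 5.97524
z = |56 − 75| / 5.97524 = 19 / 5.97524 ≈ 3.17979

3.18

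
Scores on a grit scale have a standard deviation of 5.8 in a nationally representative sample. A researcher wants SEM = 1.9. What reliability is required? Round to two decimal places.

0.89

r = 1 − (1.900/5.8)² ≈ 1 − 0.107 ≈ 0.893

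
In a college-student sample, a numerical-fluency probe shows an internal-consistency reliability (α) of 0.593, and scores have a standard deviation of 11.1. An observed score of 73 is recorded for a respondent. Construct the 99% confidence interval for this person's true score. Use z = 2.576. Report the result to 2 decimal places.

[54.76, 91.24]

SEM = 11.100*√(1 − 0.593) ≈ 7.081
2.576 * SEM ≈ 18.242
Interval: (54.758, 91.242)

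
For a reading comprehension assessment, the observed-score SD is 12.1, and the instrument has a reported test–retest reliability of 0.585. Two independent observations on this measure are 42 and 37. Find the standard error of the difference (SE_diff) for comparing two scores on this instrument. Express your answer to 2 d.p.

11.02

SEM = 12.100 × √(1 − 0.585) = 12.100 × √0.415 ≈ 12.100 × 0.644 ≈ 7.795
Standard error of the difference = 7.795·√2 ≈ 11.024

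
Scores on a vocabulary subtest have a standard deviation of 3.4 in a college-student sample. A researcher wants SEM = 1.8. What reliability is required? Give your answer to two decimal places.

0.72

r = 1 − (1.800/3.4)² ≈ 1 − 0.280 ≈ 0.720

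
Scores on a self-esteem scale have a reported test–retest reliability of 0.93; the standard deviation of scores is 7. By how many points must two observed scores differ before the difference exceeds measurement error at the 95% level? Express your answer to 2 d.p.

SEM = 7.000 · √(1 − 0.930) = 7.000 · √0.070 ≈ 7.000 · 0.265 ≈ 1.852
SE_diff = SEM · √2 ≈ 1.852 · 1.414 ≈ 2.619
Minimum reliable difference = 1.96 · SE_diff ≈ 1.96 · 2.619 ≈ 5.134

5.13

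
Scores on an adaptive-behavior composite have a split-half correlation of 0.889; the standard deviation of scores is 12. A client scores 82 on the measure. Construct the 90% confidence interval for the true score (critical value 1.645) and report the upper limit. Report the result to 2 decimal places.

86.79

Spearman-Brown: r = 2(0.889) / (1 + 0.889) = 1.7780 / 1.8890 ≈ 0.9412
The standard error of measurement is 12.0000*√(1 − 0.9412) ≈ 12.0000*0.2424 ≈ 2.9089.
1.645 * SEM ≈ 4.7851
Upper bound: 82 + 4.7851 = 86.7851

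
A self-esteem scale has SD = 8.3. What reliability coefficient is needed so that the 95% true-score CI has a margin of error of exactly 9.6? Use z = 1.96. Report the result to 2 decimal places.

SEM needed = half-width / z = 9.6/1.96 ≈ 4.898
r = 1 − (4.898/8.3)² ≈ 1 − 0.348 ≈ 0.652

0.65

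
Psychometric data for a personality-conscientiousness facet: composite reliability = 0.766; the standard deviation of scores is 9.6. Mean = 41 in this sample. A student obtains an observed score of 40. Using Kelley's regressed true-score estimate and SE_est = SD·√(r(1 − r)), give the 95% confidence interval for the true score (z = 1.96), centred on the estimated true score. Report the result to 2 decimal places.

Estimated true score = 0.766*40 + (1 − 0.766)*41 ≈ 40.234
SE_est = SD * √(r(1 − r)) = 9.600 * √0.179 ≈ 9.600 * 0.423 ≈ 4.064
95% CI: 40.234 ± 7.966 ≈ (32.268, 48.200)

[32.27, 48.20]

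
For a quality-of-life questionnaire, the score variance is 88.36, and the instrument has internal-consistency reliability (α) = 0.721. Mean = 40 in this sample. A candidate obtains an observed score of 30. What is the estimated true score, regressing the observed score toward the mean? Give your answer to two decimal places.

Estimated true score = 0.721*30 + (1 − 0.721)*40 ≈ 32.790

32.79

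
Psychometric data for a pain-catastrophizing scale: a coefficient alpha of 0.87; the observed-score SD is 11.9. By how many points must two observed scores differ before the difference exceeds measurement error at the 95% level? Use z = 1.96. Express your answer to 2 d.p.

SEM = 11.900 · √(1 − 0.870) = 11.900 · √0.130 ≃ 11.900 · 0.361 ≃ 4.291
Standard error of the difference = 4.291·√2 ≃ 6.068
Smallest detectable difference = 1.96·6.068 ≃ 11.893

11.89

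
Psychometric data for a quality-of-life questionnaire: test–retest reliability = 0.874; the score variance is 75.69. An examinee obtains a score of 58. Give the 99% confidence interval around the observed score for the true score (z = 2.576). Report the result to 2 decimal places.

σ = 75.69^(1/2) = 8.7000
The standard error of measurement is 8.7000*√(1 − 0.8740) ≈ 8.7000*0.3550 ≈ 3.0882.
Half-width = 2.576*3.0882 ≈ 7.9552
99% CI: 58 ± 7.9552 = [50.0448, 65.9552]

[50.04, 65.96]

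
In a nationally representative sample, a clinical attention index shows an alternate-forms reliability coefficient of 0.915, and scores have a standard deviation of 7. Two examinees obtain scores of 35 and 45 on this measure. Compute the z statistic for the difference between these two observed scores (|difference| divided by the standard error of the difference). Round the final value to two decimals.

SEM = 7.00000 × √(1 − 0.91500) = 7.00000 × √0.08500 ≃ 7.00000 × 0.29155 ≃ 2.04083
SE_diff = √2 × SEM ≃ 2.88617
z = |35 − 45| / 2.88617 = 10 / 2.88617 ≃ 3.46479

3.46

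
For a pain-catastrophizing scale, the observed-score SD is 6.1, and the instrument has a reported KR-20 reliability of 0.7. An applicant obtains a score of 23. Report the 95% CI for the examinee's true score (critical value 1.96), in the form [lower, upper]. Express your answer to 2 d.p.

[16.45, 29.55]

The standard error of measurement is 6.1000·√(1 − 0.7000) ≈ 6.1000·0.5477 ≈ 3.3411.
Margin = 1.96 · 3.3411 ≈ 6.5486
95% CI: 23 ± 6.5486 = [16.4514, 29.5486]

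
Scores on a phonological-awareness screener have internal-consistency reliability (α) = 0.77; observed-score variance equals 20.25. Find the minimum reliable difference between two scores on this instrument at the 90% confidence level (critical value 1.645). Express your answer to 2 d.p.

5.02

SD = √20.25 = 4.50000
SEM = 4.50000×√(1 − 0.77000) ≈ 2.15812
SE_diff = SEM × √2 ≈ 2.15812 × 1.41421 ≈ 3.05205
Minimum reliable difference = 1.645 × SE_diff ≈ 1.645 × 3.05205 ≈ 5.02062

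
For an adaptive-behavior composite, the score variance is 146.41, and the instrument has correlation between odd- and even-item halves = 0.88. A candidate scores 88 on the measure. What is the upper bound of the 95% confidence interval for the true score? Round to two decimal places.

93.99

σ = 146.41^(1/2) = 12.1000
Spearman-Brown: r = 2(0.88) / (1 + 0.88) = 1.7600 / 1.8800 ≃ 0.9362
SEM = 12.1000 * √(1 − 0.9362) = 12.1000 * √0.0638 ≃ 12.1000 * 0.2526 ≃ 3.0570
Margin = 1.96 * 3.0570 ≃ 5.9917
Upper bound: 88 + 5.9917 = 93.9917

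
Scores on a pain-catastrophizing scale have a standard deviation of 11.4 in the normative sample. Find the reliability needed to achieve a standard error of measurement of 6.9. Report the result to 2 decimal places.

0.63

Required reliability = 1 − (SEM/SD)² = 1 − 0.366 ≃ 0.634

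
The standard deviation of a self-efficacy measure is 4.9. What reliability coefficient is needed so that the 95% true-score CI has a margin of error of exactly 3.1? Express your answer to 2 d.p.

0.90

Required SEM = 3.1 / 1.96 ≈ 1.5816
r = 1 − (SEM / SD)² = 1 − (1.5816 / 4.9)² ≈ 1 − 0.1042 ≈ 0.8958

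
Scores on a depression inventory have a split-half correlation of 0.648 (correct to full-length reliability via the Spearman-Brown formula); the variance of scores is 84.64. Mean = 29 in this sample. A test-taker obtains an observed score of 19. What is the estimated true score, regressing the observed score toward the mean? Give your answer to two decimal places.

21.14

Full-length reliability (Spearman-Brown) = 2(0.648)/(1+0.648) ≈ 0.78641
T̂ = r·X + (1 − r)·M = 0.78641*19 + 0.21359*29 ≈ 14.94175 + 6.19417 ≈ 21.13592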